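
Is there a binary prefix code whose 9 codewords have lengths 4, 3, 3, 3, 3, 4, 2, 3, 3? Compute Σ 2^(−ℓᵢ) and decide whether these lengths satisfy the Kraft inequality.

With common denominator 2^4 = 16: Σ 2^(−ℓᵢ) = 1/16 + 2/16 + 2/16 + 2/16 + 2/16 + 1/16 + 4/16 + 2/16 + 2/16 = 18/16 = 1.125.
Kraft's inequality requires Σ ≤ 1; here Σ = 1.125 > 1, so no such prefix code exists.

1.125; no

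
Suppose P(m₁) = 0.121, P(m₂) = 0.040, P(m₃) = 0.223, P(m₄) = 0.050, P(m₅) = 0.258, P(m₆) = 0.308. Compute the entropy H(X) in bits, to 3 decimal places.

H = −Σ pᵢ log₂ pᵢ.
−0.121·log₂(0.121) = 0.3687
−0.040·log₂(0.040) = 0.1858
−0.223·log₂(0.223) = 0.4828
−0.050·log₂(0.050) = 0.2161
−0.258·log₂(0.258) = 0.5043
−0.308·log₂(0.308) = 0.5233
Sum ≈ 2.2809 → 2.281 bits.

2.281 bits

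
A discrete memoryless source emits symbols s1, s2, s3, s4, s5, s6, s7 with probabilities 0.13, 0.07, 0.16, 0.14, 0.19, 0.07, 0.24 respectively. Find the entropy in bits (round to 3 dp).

2.689 bits

H = −Σ pᵢ log₂ pᵢ.
−0.13·log₂(0.13) = 0.3826
−0.07·log₂(0.07) = 0.2686
−0.16·log₂(0.16) = 0.4230
−0.14·log₂(0.14) = 0.3971
−0.19·log₂(0.19) = 0.4552
−0.07·log₂(0.07) = 0.2686
−0.24·log₂(0.24) = 0.4941
Sum ≈ 2.6892 → 2.689 bits.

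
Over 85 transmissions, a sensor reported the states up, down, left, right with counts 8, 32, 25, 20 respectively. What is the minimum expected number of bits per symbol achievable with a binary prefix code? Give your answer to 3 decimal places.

Probabilities are the counts divided by 85.
Repeatedly combine the two least-probable nodes; the expected code length is the sum of the merged weights.
merge 8/85 + 4/17 → 28/85
merge 5/17 + 28/85 → 53/85
merge 32/85 + 53/85 → 1
L = 28/85 + 53/85 + 1 = 166/85 ≈ 1.953 bits/symbol.

1.953 bits/symbol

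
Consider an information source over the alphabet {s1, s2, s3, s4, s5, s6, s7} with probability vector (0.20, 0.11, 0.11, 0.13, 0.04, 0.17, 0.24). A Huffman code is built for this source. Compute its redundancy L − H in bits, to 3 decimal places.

Entropy H = −Σ p log₂ p ≈ 2.6621 bits.
Huffman merges: 1/25+11/100→3/20; 11/100+13/100→6/25; 3/20+17/100→8/25; 1/5+6/25→11/25; 6/25+8/25→14/25; 11/25+14/25→1. L = 271/100 ≈ 2.7100.
L − H = 2.7100 − 2.6621 = 0.048 bits.

0.048 bits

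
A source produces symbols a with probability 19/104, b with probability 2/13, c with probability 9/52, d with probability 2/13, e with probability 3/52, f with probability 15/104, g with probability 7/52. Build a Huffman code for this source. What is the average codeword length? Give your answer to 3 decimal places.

2.817 bits/symbol

Repeatedly combine the two least-probable nodes; the expected code length is the sum of the merged weights.
merge 3/52 + 7/52 → 5/26
merge 15/104 + 2/13 → 31/104
merge 2/13 + 9/52 → 17/52
merge 19/104 + 5/26 → 3/8
merge 31/104 + 17/52 → 5/8
merge 3/8 + 5/8 → 1
L = 5/26 + 31/104 + 17/52 + 3/8 + 5/8 + 1 = 293/104 ≈ 2.817 bits/symbol.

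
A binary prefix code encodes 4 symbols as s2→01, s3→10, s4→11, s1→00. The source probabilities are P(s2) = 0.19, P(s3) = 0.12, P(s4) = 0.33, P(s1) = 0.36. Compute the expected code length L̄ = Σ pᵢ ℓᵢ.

2 bits/symbol

L̄ = Σ pᵢ·ℓᵢ = 0.19·2 + 0.12·2 + 0.33·2 + 0.36·2 = 2 bits/symbol.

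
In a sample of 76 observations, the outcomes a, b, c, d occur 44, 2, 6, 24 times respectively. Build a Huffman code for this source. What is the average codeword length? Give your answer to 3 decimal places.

1.526 bits/symbol

Probabilities are the counts divided by 76.
Repeatedly combine the two least-probable nodes; the expected code length is the sum of the merged weights.
merge 1/38 + 3/38 → 2/19
merge 2/19 + 6/19 → 8/19
merge 8/19 + 11/19 → 1
L = 2/19 + 8/19 + 1 = 29/19 ≈ 1.526 bits/symbol.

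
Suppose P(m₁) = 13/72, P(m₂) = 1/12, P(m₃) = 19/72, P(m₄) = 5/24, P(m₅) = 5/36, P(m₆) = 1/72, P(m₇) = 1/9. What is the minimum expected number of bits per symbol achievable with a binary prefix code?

Repeatedly combine the two least-probable nodes; the expected code length is the sum of the merged weights.
merge 1/72 + 1/12 → 7/72
merge 7/72 + 1/9 → 5/24
merge 5/36 + 13/72 → 23/72
merge 5/24 + 5/24 → 5/12
merge 19/72 + 23/72 → 7/12
merge 5/12 + 7/12 → 1
L = 7/72 + 5/24 + 23/72 + 5/12 + 7/12 + 1 = 21/8 = 2.625 bits/symbol.

2.625 bits/symbol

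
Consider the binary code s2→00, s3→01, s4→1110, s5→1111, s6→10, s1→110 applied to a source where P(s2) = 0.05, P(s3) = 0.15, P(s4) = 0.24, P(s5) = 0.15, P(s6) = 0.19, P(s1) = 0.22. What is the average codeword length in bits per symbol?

L̄ = Σ pᵢ·ℓᵢ = 0.05·2 + 0.15·2 + 0.24·4 + 0.15·4 + 0.19·2 + 0.22·3 = 3 bits/symbol.

3 bits/symbol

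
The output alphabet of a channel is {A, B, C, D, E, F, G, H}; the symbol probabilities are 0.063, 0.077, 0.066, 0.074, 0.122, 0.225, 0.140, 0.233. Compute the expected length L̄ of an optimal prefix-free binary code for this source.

Repeatedly combine the two least-probable nodes; the expected code length is the sum of the merged weights.
merge 63/1000 + 33/500 → 129/1000
merge 37/500 + 77/1000 → 151/1000
merge 61/500 + 129/1000 → 251/1000
merge 7/50 + 151/1000 → 291/1000
merge 9/40 + 233/1000 → 229/500
merge 251/1000 + 291/1000 → 271/500
merge 229/500 + 271/500 → 1
L = 129/1000 + 151/1000 + 251/1000 + 291/1000 + 229/500 + 271/500 + 1 = 1411/500 = 2.822 bits/symbol.

2.822 bits/symbol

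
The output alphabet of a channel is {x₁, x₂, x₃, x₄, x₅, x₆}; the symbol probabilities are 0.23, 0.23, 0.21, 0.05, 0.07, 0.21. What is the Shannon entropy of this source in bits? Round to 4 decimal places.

2.4056 bits

H = −Σ pᵢ log₂ pᵢ.
−0.23·log₂(0.23) = 0.4877
−0.23·log₂(0.23) = 0.4877
−0.21·log₂(0.21) = 0.4728
−0.05·log₂(0.05) = 0.2161
−0.07·log₂(0.07) = 0.2686
−0.21·log₂(0.21) = 0.4728
Sum ≈ 2.4056 → 2.4056 bits.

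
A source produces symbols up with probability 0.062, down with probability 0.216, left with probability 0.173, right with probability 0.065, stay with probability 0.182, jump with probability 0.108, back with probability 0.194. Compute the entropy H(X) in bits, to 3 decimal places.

2.674 bits

H = −Σ pᵢ log₂ pᵢ.
−0.062·log₂(0.062) = 0.2487
−0.216·log₂(0.216) = 0.4776
−0.173·log₂(0.173) = 0.4379
−0.065·log₂(0.065) = 0.2563
−0.182·log₂(0.182) = 0.4474
−0.108·log₂(0.108) = 0.3468
−0.194·log₂(0.194) = 0.4590
Sum ≈ 2.6736 → 2.674 bits.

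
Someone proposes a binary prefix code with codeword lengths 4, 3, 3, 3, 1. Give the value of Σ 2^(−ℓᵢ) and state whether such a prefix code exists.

With common denominator 2^4 = 16: Σ 2^(−ℓᵢ) = 1/16 + 2/16 + 2/16 + 2/16 + 8/16 = 15/16 = 0.9375.
Kraft's inequality requires Σ ≤ 1; here Σ = 0.9375 ≤ 1, so such a prefix code exists.

0.9375; yes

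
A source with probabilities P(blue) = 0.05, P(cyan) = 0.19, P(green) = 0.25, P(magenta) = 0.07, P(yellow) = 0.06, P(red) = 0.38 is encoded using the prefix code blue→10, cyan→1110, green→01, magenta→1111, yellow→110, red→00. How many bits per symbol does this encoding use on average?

L̄ = Σ pᵢ·ℓᵢ = 0.05·2 + 0.19·4 + 0.25·2 + 0.07·4 + 0.06·3 + 0.38·2 = 2.58 bits/symbol.

2.58 bits/symbol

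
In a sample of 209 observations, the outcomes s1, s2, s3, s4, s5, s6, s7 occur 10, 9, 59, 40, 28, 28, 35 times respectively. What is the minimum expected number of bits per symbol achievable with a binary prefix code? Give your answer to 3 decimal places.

2.617 bits/symbol

Probabilities are the counts divided by 209.
Repeatedly combine the two least-probable nodes; the expected code length is the sum of the merged weights.
merge 9/209 + 10/209 → 1/11
merge 1/11 + 28/209 → 47/209
merge 28/209 + 35/209 → 63/209
merge 40/209 + 47/209 → 87/209
merge 59/209 + 63/209 → 122/209
merge 87/209 + 122/209 → 1
L = 1/11 + 47/209 + 63/209 + 87/209 + 122/209 + 1 = 547/209 ≈ 2.617 bits/symbol.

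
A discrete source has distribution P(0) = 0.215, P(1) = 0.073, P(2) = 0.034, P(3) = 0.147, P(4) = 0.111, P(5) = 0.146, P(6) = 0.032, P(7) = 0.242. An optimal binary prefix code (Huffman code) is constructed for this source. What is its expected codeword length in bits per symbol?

Repeatedly combine the two least-probable nodes; the expected code length is the sum of the merged weights.
merge 4/125 + 17/500 → 33/500
merge 33/500 + 73/1000 → 139/1000
merge 111/1000 + 139/1000 → 1/4
merge 73/500 + 147/1000 → 293/1000
merge 43/200 + 121/500 → 457/1000
merge 1/4 + 293/1000 → 543/1000
merge 457/1000 + 543/1000 → 1
L = 33/500 + 139/1000 + 1/4 + 293/1000 + 457/1000 + 543/1000 + 1 = 687/250 = 2.748 bits/symbol.

2.748 bits/symbol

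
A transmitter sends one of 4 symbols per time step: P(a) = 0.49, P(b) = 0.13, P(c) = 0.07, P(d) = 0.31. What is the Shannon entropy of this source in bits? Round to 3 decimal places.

H = −Σ pᵢ log₂ pᵢ.
−0.49·log₂(0.49) = 0.5043
−0.13·log₂(0.13) = 0.3826
−0.07·log₂(0.07) = 0.2686
−0.31·log₂(0.31) = 0.5238
Sum ≈ 1.6793 → 1.679 bits.

1.679 bits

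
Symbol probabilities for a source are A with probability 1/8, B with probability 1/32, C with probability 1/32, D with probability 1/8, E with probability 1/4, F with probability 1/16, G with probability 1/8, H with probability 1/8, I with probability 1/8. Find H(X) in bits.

2.9375 bits

Each probability is a power of 1/2, so log₂(1/p) is an integer.
H = Σ p·log₂(1/p) = 1/8·3 + 1/32·5 + 1/32·5 + 1/8·3 + 1/4·2 + 1/16·4 + 1/8·3 + 1/8·3 + 1/8·3 = 2.9375 bits.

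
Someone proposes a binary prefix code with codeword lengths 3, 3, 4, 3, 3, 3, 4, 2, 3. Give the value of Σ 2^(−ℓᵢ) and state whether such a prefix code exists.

With common denominator 2^4 = 16: Σ 2^(−ℓᵢ) = 2/16 + 2/16 + 1/16 + 2/16 + 2/16 + 2/16 + 1/16 + 4/16 + 2/16 = 18/16 = 1.125.
Kraft's inequality requires Σ ≤ 1; here Σ = 1.125 > 1, so no such prefix code exists.

1.125; no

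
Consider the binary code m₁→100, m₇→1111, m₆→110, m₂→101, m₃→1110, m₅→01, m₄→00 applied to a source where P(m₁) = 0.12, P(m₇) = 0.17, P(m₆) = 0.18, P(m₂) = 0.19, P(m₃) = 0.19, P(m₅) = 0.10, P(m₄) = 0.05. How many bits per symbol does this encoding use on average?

3.21 bits/symbol

L̄ = Σ pᵢ·ℓᵢ = 0.12·3 + 0.17·4 + 0.18·3 + 0.19·3 + 0.19·4 + 0.10·2 + 0.05·2 = 3.21 bits/symbol.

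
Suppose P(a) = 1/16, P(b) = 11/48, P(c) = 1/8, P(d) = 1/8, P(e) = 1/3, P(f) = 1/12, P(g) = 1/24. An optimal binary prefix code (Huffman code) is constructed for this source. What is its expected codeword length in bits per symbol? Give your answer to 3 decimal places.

2.542 bits/symbol

Repeatedly combine the two least-probable nodes; the expected code length is the sum of the merged weights.
merge 1/24 + 1/16 → 5/48
merge 1/12 + 5/48 → 3/16
merge 1/8 + 1/8 → 1/4
merge 3/16 + 11/48 → 5/12
merge 1/4 + 1/3 → 7/12
merge 5/12 + 7/12 → 1
L = 5/48 + 3/16 + 1/4 + 5/12 + 7/12 + 1 = 61/24 ≈ 2.542 bits/symbol.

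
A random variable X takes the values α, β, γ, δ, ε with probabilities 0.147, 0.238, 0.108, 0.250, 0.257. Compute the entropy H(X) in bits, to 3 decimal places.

H = −Σ pᵢ log₂ pᵢ.
−0.147·log₂(0.147) = 0.4066
−0.238·log₂(0.238) = 0.4929
−0.108·log₂(0.108) = 0.3468
−0.250·log₂(0.250) = 0.5000
−0.257·log₂(0.257) = 0.5038
Sum ≈ 2.2500 → 2.250 bits.

2.250 bits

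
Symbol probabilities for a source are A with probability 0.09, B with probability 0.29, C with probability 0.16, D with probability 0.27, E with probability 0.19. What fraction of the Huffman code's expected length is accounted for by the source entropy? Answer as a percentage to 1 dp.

Entropy H = −Σ p log₂ p ≈ 2.2188 bits.
Huffman merges: 9/100+4/25→1/4; 19/100+1/4→11/25; 27/100+29/100→14/25; 11/25+14/25→1. L = 9/4 ≈ 2.2500.
Efficiency = H/L = 2.2188/2.2500 = 98.6%.

98.6%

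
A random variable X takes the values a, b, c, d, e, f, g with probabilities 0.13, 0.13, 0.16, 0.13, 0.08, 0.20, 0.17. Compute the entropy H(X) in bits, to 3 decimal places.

2.761 bits

H = −Σ pᵢ log₂ pᵢ.
−0.13·log₂(0.13) = 0.3826
−0.13·log₂(0.13) = 0.3826
−0.16·log₂(0.16) = 0.4230
−0.13·log₂(0.13) = 0.3826
−0.08·log₂(0.08) = 0.2915
−0.20·log₂(0.20) = 0.4644
−0.17·log₂(0.17) = 0.4346
Sum ≈ 2.7614 → 2.761 bits.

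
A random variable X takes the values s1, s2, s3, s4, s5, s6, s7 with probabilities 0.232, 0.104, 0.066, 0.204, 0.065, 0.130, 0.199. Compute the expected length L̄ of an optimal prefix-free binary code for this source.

2.695 bits/symbol

Repeatedly combine the two least-probable nodes; the expected code length is the sum of the merged weights.
merge 13/200 + 33/500 → 131/1000
merge 13/125 + 13/100 → 117/500
merge 131/1000 + 199/1000 → 33/100
merge 51/250 + 29/125 → 109/250
merge 117/500 + 33/100 → 141/250
merge 109/250 + 141/250 → 1
L = 131/1000 + 117/500 + 33/100 + 109/250 + 141/250 + 1 = 539/200 = 2.695 bits/symbol.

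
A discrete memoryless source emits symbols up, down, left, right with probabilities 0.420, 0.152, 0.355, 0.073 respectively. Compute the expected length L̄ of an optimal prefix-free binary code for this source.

Repeatedly combine the two least-probable nodes; the expected code length is the sum of the merged weights.
merge 73/1000 + 19/125 → 9/40
merge 9/40 + 71/200 → 29/50
merge 21/50 + 29/50 → 1
L = 9/40 + 29/50 + 1 = 361/200 = 1.805 bits/symbol.

1.805 bits/symbol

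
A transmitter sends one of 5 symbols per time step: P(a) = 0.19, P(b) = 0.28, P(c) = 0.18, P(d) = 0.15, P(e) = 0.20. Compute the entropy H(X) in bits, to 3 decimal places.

H = −Σ pᵢ log₂ pᵢ.
−0.19·log₂(0.19) = 0.4552
−0.28·log₂(0.28) = 0.5142
−0.18·log₂(0.18) = 0.4453
−0.15·log₂(0.15) = 0.4105
−0.20·log₂(0.20) = 0.4644
Sum ≈ 2.2897 → 2.290 bits.

2.290 bits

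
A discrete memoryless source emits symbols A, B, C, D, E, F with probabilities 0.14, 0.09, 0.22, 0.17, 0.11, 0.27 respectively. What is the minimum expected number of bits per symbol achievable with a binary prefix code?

2.51 bits/symbol

Repeatedly combine the two least-probable nodes; the expected code length is the sum of the merged weights.
merge 9/100 + 11/100 → 1/5
merge 7/50 + 17/100 → 31/100
merge 1/5 + 11/50 → 21/50
merge 27/100 + 31/100 → 29/50
merge 21/50 + 29/50 → 1
L = 1/5 + 31/100 + 21/50 + 29/50 + 1 = 251/100 = 2.51 bits/symbol.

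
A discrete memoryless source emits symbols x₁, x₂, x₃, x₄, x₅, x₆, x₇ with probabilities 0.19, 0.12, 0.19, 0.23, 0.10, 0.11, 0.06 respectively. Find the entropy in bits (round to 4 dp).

2.6912 bits

H = −Σ pᵢ log₂ pᵢ.
−0.19·log₂(0.19) = 0.4552
−0.12·log₂(0.12) = 0.3671
−0.19·log₂(0.19) = 0.4552
−0.23·log₂(0.23) = 0.4877
−0.10·log₂(0.10) = 0.3322
−0.11·log₂(0.11) = 0.3503
−0.06·log₂(0.06) = 0.2435
Sum ≈ 2.6912 → 2.6912 bits.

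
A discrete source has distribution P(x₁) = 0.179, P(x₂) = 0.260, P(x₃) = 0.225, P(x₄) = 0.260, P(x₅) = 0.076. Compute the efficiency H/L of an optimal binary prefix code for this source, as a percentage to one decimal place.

Entropy H = −Σ p log₂ p ≈ 2.2216 bits.
Huffman merges: 19/250+179/1000→51/200; 9/40+51/200→12/25; 13/50+13/50→13/25; 12/25+13/25→1. L = 451/200 ≈ 2.2550.
Efficiency = H/L = 2.2216/2.2550 = 98.5%.

98.5%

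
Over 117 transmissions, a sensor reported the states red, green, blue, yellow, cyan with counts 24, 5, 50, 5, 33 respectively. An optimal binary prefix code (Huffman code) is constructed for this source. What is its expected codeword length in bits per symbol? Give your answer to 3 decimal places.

Probabilities are the counts divided by 117.
Repeatedly combine the two least-probable nodes; the expected code length is the sum of the merged weights.
merge 5/117 + 5/117 → 10/117
merge 10/117 + 8/39 → 34/117
merge 11/39 + 34/117 → 67/117
merge 50/117 + 67/117 → 1
L = 10/117 + 34/117 + 67/117 + 1 = 76/39 ≈ 1.949 bits/symbol.

1.949 bits/symbol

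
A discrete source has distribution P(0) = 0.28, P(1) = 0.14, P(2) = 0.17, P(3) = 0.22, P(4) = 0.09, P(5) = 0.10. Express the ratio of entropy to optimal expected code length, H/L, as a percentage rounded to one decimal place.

Entropy H = −Σ p log₂ p ≈ 2.4713 bits.
Huffman merges: 9/100+1/10→19/100; 7/50+17/100→31/100; 19/100+11/50→41/100; 7/25+31/100→59/100; 41/100+59/100→1. L = 5/2 ≈ 2.5000.
Efficiency = H/L = 2.4713/2.5000 = 98.9%.

98.9%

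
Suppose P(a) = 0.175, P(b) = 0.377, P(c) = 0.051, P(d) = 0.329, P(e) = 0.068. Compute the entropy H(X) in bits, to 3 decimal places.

H = −Σ pᵢ log₂ pᵢ.
−0.175·log₂(0.175) = 0.4401
−0.377·log₂(0.377) = 0.5306
−0.051·log₂(0.051) = 0.2190
−0.329·log₂(0.329) = 0.5277
−0.068·log₂(0.068) = 0.2637
Sum ≈ 1.9810 → 1.981 bits.

1.981 bits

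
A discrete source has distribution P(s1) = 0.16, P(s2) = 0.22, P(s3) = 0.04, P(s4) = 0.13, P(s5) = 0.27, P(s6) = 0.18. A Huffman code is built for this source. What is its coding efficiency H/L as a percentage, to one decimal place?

97.1%

Entropy H = −Σ p log₂ p ≈ 2.4273 bits.
Huffman merges: 1/25+13/100→17/100; 4/25+17/100→33/100; 9/50+11/50→2/5; 27/100+33/100→3/5; 2/5+3/5→1. L = 5/2 ≈ 2.5000.
Efficiency = H/L = 2.4273/2.5000 = 97.1%.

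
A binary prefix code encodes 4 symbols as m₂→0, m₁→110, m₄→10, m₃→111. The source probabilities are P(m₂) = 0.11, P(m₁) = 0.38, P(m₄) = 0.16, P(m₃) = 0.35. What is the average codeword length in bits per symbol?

L̄ = Σ pᵢ·ℓᵢ = 0.11·1 + 0.38·3 + 0.16·2 + 0.35·3 = 2.62 bits/symbol.

2.62 bits/symbol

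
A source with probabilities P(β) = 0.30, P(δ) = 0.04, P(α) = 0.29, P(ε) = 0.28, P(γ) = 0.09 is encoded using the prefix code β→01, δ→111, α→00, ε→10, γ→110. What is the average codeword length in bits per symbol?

2.13 bits/symbol

L̄ = Σ pᵢ·ℓᵢ = 0.30·2 + 0.04·3 + 0.29·2 + 0.28·2 + 0.09·3 = 2.13 bits/symbol.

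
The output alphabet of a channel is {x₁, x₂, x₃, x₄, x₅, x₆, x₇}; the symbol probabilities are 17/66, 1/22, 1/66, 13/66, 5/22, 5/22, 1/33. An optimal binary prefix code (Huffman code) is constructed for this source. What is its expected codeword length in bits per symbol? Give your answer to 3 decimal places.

Repeatedly combine the two least-probable nodes; the expected code length is the sum of the merged weights.
merge 1/66 + 1/33 → 1/22
merge 1/22 + 1/22 → 1/11
merge 1/11 + 13/66 → 19/66
merge 5/22 + 5/22 → 5/11
merge 17/66 + 19/66 → 6/11
merge 5/11 + 6/11 → 1
L = 1/22 + 1/11 + 19/66 + 5/11 + 6/11 + 1 = 80/33 ≈ 2.424 bits/symbol.

2.424 bits/symbol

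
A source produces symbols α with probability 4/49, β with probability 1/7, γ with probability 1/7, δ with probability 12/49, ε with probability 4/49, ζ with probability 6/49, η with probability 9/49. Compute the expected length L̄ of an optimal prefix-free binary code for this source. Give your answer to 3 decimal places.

2.735 bits/symbol

Repeatedly combine the two least-probable nodes; the expected code length is the sum of the merged weights.
merge 4/49 + 4/49 → 8/49
merge 6/49 + 1/7 → 13/49
merge 1/7 + 8/49 → 15/49
merge 9/49 + 12/49 → 3/7
merge 13/49 + 15/49 → 4/7
merge 3/7 + 4/7 → 1
L = 8/49 + 13/49 + 15/49 + 3/7 + 4/7 + 1 = 134/49 ≈ 2.735 bits/symbol.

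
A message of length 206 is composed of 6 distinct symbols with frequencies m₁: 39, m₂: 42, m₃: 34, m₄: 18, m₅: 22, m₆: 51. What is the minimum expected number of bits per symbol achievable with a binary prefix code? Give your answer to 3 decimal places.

Probabilities are the counts divided by 206.
Repeatedly combine the two least-probable nodes; the expected code length is the sum of the merged weights.
merge 9/103 + 11/103 → 20/103
merge 17/103 + 39/206 → 73/206
merge 20/103 + 21/103 → 41/103
merge 51/206 + 73/206 → 62/103
merge 41/103 + 62/103 → 1
L = 20/103 + 73/206 + 41/103 + 62/103 + 1 = 525/206 ≈ 2.549 bits/symbol.

2.549 bits/symbol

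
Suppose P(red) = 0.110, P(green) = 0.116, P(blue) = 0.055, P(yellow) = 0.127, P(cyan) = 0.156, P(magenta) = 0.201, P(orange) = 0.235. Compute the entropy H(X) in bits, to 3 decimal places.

2.693 bits

H = −Σ pᵢ log₂ pᵢ.
−0.110·log₂(0.110) = 0.3503
−0.116·log₂(0.116) = 0.3605
−0.055·log₂(0.055) = 0.2301
−0.127·log₂(0.127) = 0.3781
−0.156·log₂(0.156) = 0.4181
−0.201·log₂(0.201) = 0.4653
−0.235·log₂(0.235) = 0.4910
Sum ≈ 2.6934 → 2.693 bits.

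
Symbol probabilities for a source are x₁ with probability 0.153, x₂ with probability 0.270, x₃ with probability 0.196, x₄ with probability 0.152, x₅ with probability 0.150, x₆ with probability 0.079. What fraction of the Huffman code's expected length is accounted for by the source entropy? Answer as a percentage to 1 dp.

98.6%

Entropy H = −Σ p log₂ p ≈ 2.4982 bits.
Huffman merges: 79/1000+3/20→229/1000; 19/125+153/1000→61/200; 49/250+229/1000→17/40; 27/100+61/200→23/40; 17/40+23/40→1. L = 1267/500 ≈ 2.5340.
Efficiency = H/L = 2.4982/2.5340 = 98.6%.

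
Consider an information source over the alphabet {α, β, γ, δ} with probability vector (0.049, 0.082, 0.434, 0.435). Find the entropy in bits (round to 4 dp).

H = −Σ pᵢ log₂ pᵢ.
−0.049·log₂(0.049) = 0.2132
−0.082·log₂(0.082) = 0.2959
−0.434·log₂(0.434) = 0.5226
−0.435·log₂(0.435) = 0.5224
Sum ≈ 1.5541 → 1.5541 bits.

1.5541 bits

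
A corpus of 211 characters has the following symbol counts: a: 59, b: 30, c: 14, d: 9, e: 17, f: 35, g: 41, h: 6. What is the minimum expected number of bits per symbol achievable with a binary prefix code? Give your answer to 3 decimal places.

2.735 bits/symbol

Probabilities are the counts divided by 211.
Repeatedly combine the two least-probable nodes; the expected code length is the sum of the merged weights.
merge 6/211 + 9/211 → 15/211
merge 14/211 + 15/211 → 29/211
merge 17/211 + 29/211 → 46/211
merge 30/211 + 35/211 → 65/211
merge 41/211 + 46/211 → 87/211
merge 59/211 + 65/211 → 124/211
merge 87/211 + 124/211 → 1
L = 15/211 + 29/211 + 46/211 + 65/211 + 87/211 + 124/211 + 1 = 577/211 ≈ 2.735 bits/symbol.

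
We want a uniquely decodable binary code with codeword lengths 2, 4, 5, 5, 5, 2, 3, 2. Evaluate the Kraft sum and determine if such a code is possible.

With common denominator 2^5 = 32: Σ 2^(−ℓᵢ) = 8/32 + 2/32 + 1/32 + 1/32 + 1/32 + 8/32 + 4/32 + 8/32 = 33/32 = 1.03125.
Kraft's inequality requires Σ ≤ 1; here Σ = 1.03125 > 1, so no such prefix code exists.

1.03125; no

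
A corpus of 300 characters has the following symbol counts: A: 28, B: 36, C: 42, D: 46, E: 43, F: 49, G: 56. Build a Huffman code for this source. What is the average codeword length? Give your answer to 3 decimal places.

2.813 bits/symbol

Probabilities are the counts divided by 300.
Repeatedly combine the two least-probable nodes; the expected code length is the sum of the merged weights.
merge 7/75 + 3/25 → 16/75
merge 7/50 + 43/300 → 17/60
merge 23/150 + 49/300 → 19/60
merge 14/75 + 16/75 → 2/5
merge 17/60 + 19/60 → 3/5
merge 2/5 + 3/5 → 1
L = 16/75 + 17/60 + 19/60 + 2/5 + 3/5 + 1 = 211/75 ≈ 2.813 bits/symbol.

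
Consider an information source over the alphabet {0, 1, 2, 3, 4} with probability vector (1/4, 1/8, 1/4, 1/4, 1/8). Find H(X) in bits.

2.25 bits

Each probability is a power of 1/2, so log₂(1/p) is an integer.
H = Σ p·log₂(1/p) = 1/4·2 + 1/8·3 + 1/4·2 + 1/4·2 + 1/8·3 = 2.25 bits.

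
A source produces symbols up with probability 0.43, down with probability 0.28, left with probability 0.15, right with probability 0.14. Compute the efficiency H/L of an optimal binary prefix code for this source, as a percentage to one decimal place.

Entropy H = −Σ p log₂ p ≈ 1.8454 bits.
Huffman merges: 7/50+3/20→29/100; 7/25+29/100→57/100; 43/100+57/100→1. L = 93/50 ≈ 1.8600.
Efficiency = H/L = 1.8454/1.8600 = 99.2%.

99.2%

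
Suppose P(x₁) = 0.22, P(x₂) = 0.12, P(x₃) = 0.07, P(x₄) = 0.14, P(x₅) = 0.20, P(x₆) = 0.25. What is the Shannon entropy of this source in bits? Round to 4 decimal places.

2.4777 bits

H = −Σ pᵢ log₂ pᵢ.
−0.22·log₂(0.22) = 0.4806
−0.12·log₂(0.12) = 0.3671
−0.07·log₂(0.07) = 0.2686
−0.14·log₂(0.14) = 0.3971
−0.20·log₂(0.20) = 0.4644
−0.25·log₂(0.25) = 0.5000
Sum ≈ 2.4777 → 2.4777 bits.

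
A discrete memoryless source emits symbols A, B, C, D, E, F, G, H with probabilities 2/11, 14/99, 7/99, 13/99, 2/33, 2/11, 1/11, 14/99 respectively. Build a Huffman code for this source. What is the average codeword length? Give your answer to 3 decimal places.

2.949 bits/symbol

Repeatedly combine the two least-probable nodes; the expected code length is the sum of the merged weights.
merge 2/33 + 7/99 → 13/99
merge 1/11 + 13/99 → 2/9
merge 13/99 + 14/99 → 3/11
merge 14/99 + 2/11 → 32/99
merge 2/11 + 2/9 → 40/99
merge 3/11 + 32/99 → 59/99
merge 40/99 + 59/99 → 1
L = 13/99 + 2/9 + 3/11 + 32/99 + 40/99 + 59/99 + 1 = 292/99 ≈ 2.949 bits/symbol.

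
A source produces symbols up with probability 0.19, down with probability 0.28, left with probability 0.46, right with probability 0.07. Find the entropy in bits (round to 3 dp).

1.753 bits

H = −Σ pᵢ log₂ pᵢ.
−0.19·log₂(0.19) = 0.4552
−0.28·log₂(0.28) = 0.5142
−0.46·log₂(0.46) = 0.5153
−0.07·log₂(0.07) = 0.2686
Sum ≈ 1.7533 → 1.753 bits.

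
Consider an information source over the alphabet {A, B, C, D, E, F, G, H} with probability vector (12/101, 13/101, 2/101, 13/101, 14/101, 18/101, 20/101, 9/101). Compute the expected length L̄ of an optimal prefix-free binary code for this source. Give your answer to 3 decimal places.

2.911 bits/symbol

Repeatedly combine the two least-probable nodes; the expected code length is the sum of the merged weights.
merge 2/101 + 9/101 → 11/101
merge 11/101 + 12/101 → 23/101
merge 13/101 + 13/101 → 26/101
merge 14/101 + 18/101 → 32/101
merge 20/101 + 23/101 → 43/101
merge 26/101 + 32/101 → 58/101
merge 43/101 + 58/101 → 1
L = 11/101 + 23/101 + 26/101 + 32/101 + 43/101 + 58/101 + 1 = 294/101 ≈ 2.911 bits/symbol.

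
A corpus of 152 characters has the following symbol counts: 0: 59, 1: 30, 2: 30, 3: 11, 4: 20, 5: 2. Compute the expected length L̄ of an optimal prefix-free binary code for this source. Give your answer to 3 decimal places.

2.303 bits/symbol

Probabilities are the counts divided by 152.
Repeatedly combine the two least-probable nodes; the expected code length is the sum of the merged weights.
merge 1/76 + 11/152 → 13/152
merge 13/152 + 5/38 → 33/152
merge 15/76 + 15/76 → 15/38
merge 33/152 + 59/152 → 23/38
merge 15/38 + 23/38 → 1
L = 13/152 + 33/152 + 15/38 + 23/38 + 1 = 175/76 ≈ 2.303 bits/symbol.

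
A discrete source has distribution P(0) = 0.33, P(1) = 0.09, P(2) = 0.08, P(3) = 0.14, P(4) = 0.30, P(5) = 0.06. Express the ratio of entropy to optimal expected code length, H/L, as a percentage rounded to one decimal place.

Entropy H = −Σ p log₂ p ≈ 2.2937 bits.
Huffman merges: 3/50+2/25→7/50; 9/100+7/50→23/100; 7/50+23/100→37/100; 3/10+33/100→63/100; 37/100+63/100→1. L = 237/100 ≈ 2.3700.
Efficiency = H/L = 2.2937/2.3700 = 96.8%.

96.8%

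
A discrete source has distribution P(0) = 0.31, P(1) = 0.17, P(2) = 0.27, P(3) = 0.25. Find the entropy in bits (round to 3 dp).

H = −Σ pᵢ log₂ pᵢ.
−0.31·log₂(0.31) = 0.5238
−0.17·log₂(0.17) = 0.4346
−0.27·log₂(0.27) = 0.5100
−0.25·log₂(0.25) = 0.5000
Sum ≈ 1.9684 → 1.968 bits.

1.968 bits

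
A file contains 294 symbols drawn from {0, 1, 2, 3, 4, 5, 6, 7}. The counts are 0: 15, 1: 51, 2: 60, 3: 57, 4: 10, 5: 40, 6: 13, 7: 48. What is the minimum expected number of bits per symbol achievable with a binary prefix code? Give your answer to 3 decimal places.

Probabilities are the counts divided by 294.
Repeatedly combine the two least-probable nodes; the expected code length is the sum of the merged weights.
merge 5/147 + 13/294 → 23/294
merge 5/98 + 23/294 → 19/147
merge 19/147 + 20/147 → 13/49
merge 8/49 + 17/98 → 33/98
merge 19/98 + 10/49 → 39/98
merge 13/49 + 33/98 → 59/98
merge 39/98 + 59/98 → 1
L = 23/294 + 19/147 + 13/49 + 33/98 + 39/98 + 59/98 + 1 = 59/21 ≈ 2.810 bits/symbol.

2.810 bits/symbol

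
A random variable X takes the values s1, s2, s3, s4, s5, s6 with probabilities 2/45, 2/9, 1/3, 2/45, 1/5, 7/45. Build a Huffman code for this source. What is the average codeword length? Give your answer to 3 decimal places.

2.333 bits/symbol

Repeatedly combine the two least-probable nodes; the expected code length is the sum of the merged weights.
merge 2/45 + 2/45 → 4/45
merge 4/45 + 7/45 → 11/45
merge 1/5 + 2/9 → 19/45
merge 11/45 + 1/3 → 26/45
merge 19/45 + 26/45 → 1
L = 4/45 + 11/45 + 19/45 + 26/45 + 1 = 7/3 ≈ 2.333 bits/symbol.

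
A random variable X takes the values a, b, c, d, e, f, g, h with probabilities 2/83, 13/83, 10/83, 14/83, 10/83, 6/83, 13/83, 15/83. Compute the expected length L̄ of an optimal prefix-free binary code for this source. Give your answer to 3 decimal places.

2.916 bits/symbol

Repeatedly combine the two least-probable nodes; the expected code length is the sum of the merged weights.
merge 2/83 + 6/83 → 8/83
merge 8/83 + 10/83 → 18/83
merge 10/83 + 13/83 → 23/83
merge 13/83 + 14/83 → 27/83
merge 15/83 + 18/83 → 33/83
merge 23/83 + 27/83 → 50/83
merge 33/83 + 50/83 → 1
L = 8/83 + 18/83 + 23/83 + 27/83 + 33/83 + 50/83 + 1 = 242/83 ≈ 2.916 bits/symbol.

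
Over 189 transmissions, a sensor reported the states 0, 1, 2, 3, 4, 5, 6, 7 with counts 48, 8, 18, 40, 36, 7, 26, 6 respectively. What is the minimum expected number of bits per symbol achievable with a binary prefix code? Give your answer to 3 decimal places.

Probabilities are the counts divided by 189.
Repeatedly combine the two least-probable nodes; the expected code length is the sum of the merged weights.
merge 2/63 + 1/27 → 13/189
merge 8/189 + 13/189 → 1/9
merge 2/21 + 1/9 → 13/63
merge 26/189 + 4/21 → 62/189
merge 13/63 + 40/189 → 79/189
merge 16/63 + 62/189 → 110/189
merge 79/189 + 110/189 → 1
L = 13/189 + 1/9 + 13/63 + 62/189 + 79/189 + 110/189 + 1 = 19/7 ≈ 2.714 bits/symbol.

2.714 bits/symbol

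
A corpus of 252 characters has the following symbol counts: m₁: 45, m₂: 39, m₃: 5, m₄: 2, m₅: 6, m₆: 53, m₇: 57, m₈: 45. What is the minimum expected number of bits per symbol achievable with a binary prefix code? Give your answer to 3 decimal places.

2.643 bits/symbol

Probabilities are the counts divided by 252.
Repeatedly combine the two least-probable nodes; the expected code length is the sum of the merged weights.
merge 1/126 + 5/252 → 1/36
merge 1/42 + 1/36 → 13/252
merge 13/252 + 13/84 → 13/63
merge 5/28 + 5/28 → 5/14
merge 13/63 + 53/252 → 5/12
merge 19/84 + 5/14 → 7/12
merge 5/12 + 7/12 → 1
L = 1/36 + 13/252 + 13/63 + 5/14 + 5/12 + 7/12 + 1 = 37/14 ≈ 2.643 bits/symbol.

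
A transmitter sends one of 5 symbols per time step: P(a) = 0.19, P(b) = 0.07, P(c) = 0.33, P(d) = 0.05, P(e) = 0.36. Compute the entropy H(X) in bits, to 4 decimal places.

H = −Σ pᵢ log₂ pᵢ.
−0.19·log₂(0.19) = 0.4552
−0.07·log₂(0.07) = 0.2686
−0.33·log₂(0.33) = 0.5278
−0.05·log₂(0.05) = 0.2161
−0.36·log₂(0.36) = 0.5306
Sum ≈ 1.9983 → 1.9983 bits.

1.9983 bits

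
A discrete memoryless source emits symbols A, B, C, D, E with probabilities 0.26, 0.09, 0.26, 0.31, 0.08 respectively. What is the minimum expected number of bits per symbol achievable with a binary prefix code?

2.17 bits/symbol

Repeatedly combine the two least-probable nodes; the expected code length is the sum of the merged weights.
merge 2/25 + 9/100 → 17/100
merge 17/100 + 13/50 → 43/100
merge 13/50 + 31/100 → 57/100
merge 43/100 + 57/100 → 1
L = 17/100 + 43/100 + 57/100 + 1 = 217/100 = 2.17 bits/symbol.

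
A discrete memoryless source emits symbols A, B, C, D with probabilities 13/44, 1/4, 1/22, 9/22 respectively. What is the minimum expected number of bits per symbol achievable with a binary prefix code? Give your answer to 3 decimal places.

Repeatedly combine the two least-probable nodes; the expected code length is the sum of the merged weights.
merge 1/22 + 1/4 → 13/44
merge 13/44 + 13/44 → 13/22
merge 9/22 + 13/22 → 1
L = 13/44 + 13/22 + 1 = 83/44 ≈ 1.886 bits/symbol.

1.886 bits/symbol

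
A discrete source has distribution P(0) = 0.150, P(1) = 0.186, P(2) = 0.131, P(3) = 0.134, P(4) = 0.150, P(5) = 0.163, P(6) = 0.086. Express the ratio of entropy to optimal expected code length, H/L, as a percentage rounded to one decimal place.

Entropy H = −Σ p log₂ p ≈ 2.7761 bits.
Huffman merges: 43/500+131/1000→217/1000; 67/500+3/20→71/250; 3/20+163/1000→313/1000; 93/500+217/1000→403/1000; 71/250+313/1000→597/1000; 403/1000+597/1000→1. L = 1407/500 ≈ 2.8140.
Efficiency = H/L = 2.7761/2.8140 = 98.7%.

98.7%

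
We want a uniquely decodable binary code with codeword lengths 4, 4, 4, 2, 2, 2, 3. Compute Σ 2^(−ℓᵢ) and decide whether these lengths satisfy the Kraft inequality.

1.0625; no

With common denominator 2^4 = 16: Σ 2^(−ℓᵢ) = 1/16 + 1/16 + 1/16 + 4/16 + 4/16 + 4/16 + 2/16 = 17/16 = 1.0625.
Kraft's inequality requires Σ ≤ 1; here Σ = 1.0625 > 1, so no such prefix code exists.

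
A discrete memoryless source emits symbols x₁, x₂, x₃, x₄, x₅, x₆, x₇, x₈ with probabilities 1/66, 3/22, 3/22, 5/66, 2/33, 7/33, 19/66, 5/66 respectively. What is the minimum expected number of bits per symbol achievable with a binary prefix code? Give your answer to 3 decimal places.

Repeatedly combine the two least-probable nodes; the expected code length is the sum of the merged weights.
merge 1/66 + 2/33 → 5/66
merge 5/66 + 5/66 → 5/33
merge 5/66 + 3/22 → 7/33
merge 3/22 + 5/33 → 19/66
merge 7/33 + 7/33 → 14/33
merge 19/66 + 19/66 → 19/33
merge 14/33 + 19/33 → 1
L = 5/66 + 5/33 + 7/33 + 19/66 + 14/33 + 19/33 + 1 = 30/11 ≈ 2.727 bits/symbol.

2.727 bits/symbol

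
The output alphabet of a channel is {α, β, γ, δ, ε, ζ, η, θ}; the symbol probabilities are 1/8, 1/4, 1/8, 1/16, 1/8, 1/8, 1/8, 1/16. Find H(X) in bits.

Each probability is a power of 1/2, so log₂(1/p) is an integer.
H = Σ p·log₂(1/p) = 1/8·3 + 1/4·2 + 1/8·3 + 1/16·4 + 1/8·3 + 1/8·3 + 1/8·3 + 1/16·4 = 2.875 bits.

2.875 bits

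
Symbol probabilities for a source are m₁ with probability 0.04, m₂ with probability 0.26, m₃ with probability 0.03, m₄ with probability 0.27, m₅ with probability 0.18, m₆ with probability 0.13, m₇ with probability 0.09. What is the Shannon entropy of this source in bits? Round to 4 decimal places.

H = −Σ pᵢ log₂ pᵢ.
−0.04·log₂(0.04) = 0.1858
−0.26·log₂(0.26) = 0.5053
−0.03·log₂(0.03) = 0.1518
−0.27·log₂(0.27) = 0.5100
−0.18·log₂(0.18) = 0.4453
−0.13·log₂(0.13) = 0.3826
−0.09·log₂(0.09) = 0.3127
Sum ≈ 2.4934 → 2.4934 bits.

2.4934 bits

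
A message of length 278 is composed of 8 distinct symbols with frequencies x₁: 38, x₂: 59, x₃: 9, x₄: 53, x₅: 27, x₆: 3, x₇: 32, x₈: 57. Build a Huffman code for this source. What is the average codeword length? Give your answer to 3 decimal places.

2.766 bits/symbol

Probabilities are the counts divided by 278.
Repeatedly combine the two least-probable nodes; the expected code length is the sum of the merged weights.
merge 3/278 + 9/278 → 6/139
merge 6/139 + 27/278 → 39/278
merge 16/139 + 19/139 → 35/139
merge 39/278 + 53/278 → 46/139
merge 57/278 + 59/278 → 58/139
merge 35/139 + 46/139 → 81/139
merge 58/139 + 81/139 → 1
L = 6/139 + 39/278 + 35/139 + 46/139 + 58/139 + 81/139 + 1 = 769/278 ≈ 2.766 bits/symbol.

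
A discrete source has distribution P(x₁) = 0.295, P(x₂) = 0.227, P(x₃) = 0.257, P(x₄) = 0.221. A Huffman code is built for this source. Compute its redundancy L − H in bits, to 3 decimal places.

0.010 bits

Entropy H = −Σ p log₂ p ≈ 1.9902 bits.
Huffman merges: 221/1000+227/1000→56/125; 257/1000+59/200→69/125; 56/125+69/125→1. L = 2 ≈ 2.0000.
L − H = 2.0000 − 1.9902 = 0.010 bits.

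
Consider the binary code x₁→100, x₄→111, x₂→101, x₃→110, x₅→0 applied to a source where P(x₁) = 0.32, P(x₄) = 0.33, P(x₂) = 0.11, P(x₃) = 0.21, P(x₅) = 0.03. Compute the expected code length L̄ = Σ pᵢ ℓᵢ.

2.94 bits/symbol

L̄ = Σ pᵢ·ℓᵢ = 0.32·3 + 0.33·3 + 0.11·3 + 0.21·3 + 0.03·1 = 2.94 bits/symbol.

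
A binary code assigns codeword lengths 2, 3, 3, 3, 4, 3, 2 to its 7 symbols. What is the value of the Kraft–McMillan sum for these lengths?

With common denominator 2^4 = 16: Σ 2^(−ℓᵢ) = 4/16 + 2/16 + 2/16 + 2/16 + 1/16 + 2/16 + 4/16 = 17/16 = 1.0625.

1.0625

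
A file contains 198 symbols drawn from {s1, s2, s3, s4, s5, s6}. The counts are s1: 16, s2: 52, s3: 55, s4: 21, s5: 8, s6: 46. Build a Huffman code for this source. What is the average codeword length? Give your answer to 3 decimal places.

2.348 bits/symbol

Probabilities are the counts divided by 198.
Repeatedly combine the two least-probable nodes; the expected code length is the sum of the merged weights.
merge 4/99 + 8/99 → 4/33
merge 7/66 + 4/33 → 5/22
merge 5/22 + 23/99 → 91/198
merge 26/99 + 5/18 → 107/198
merge 91/198 + 107/198 → 1
L = 4/33 + 5/22 + 91/198 + 107/198 + 1 = 155/66 ≈ 2.348 bits/symbol.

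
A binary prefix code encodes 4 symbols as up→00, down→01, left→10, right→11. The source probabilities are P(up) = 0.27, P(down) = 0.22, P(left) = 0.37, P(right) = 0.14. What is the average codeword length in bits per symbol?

2 bits/symbol

L̄ = Σ pᵢ·ℓᵢ = 0.27·2 + 0.22·2 + 0.37·2 + 0.14·2 = 2 bits/symbol.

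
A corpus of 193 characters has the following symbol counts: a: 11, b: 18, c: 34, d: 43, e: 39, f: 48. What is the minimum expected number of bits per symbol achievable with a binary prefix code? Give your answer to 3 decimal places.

2.477 bits/symbol

Probabilities are the counts divided by 193.
Repeatedly combine the two least-probable nodes; the expected code length is the sum of the merged weights.
merge 11/193 + 18/193 → 29/193
merge 29/193 + 34/193 → 63/193
merge 39/193 + 43/193 → 82/193
merge 48/193 + 63/193 → 111/193
merge 82/193 + 111/193 → 1
L = 29/193 + 63/193 + 82/193 + 111/193 + 1 = 478/193 ≈ 2.477 bits/symbol.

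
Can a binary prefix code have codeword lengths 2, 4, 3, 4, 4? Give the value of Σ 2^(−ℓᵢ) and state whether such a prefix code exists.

With common denominator 2^4 = 16: Σ 2^(−ℓᵢ) = 4/16 + 1/16 + 2/16 + 1/16 + 1/16 = 9/16 = 0.5625.
Kraft's inequality requires Σ ≤ 1; here Σ = 0.5625 ≤ 1, so such a prefix code exists.

0.5625; yes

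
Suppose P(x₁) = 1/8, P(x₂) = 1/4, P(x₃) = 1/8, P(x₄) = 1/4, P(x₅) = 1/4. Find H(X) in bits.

Each probability is a power of 1/2, so log₂(1/p) is an integer.
H = Σ p·log₂(1/p) = 1/8·3 + 1/4·2 + 1/8·3 + 1/4·2 + 1/4·2 = 2.25 bits.

2.25 bits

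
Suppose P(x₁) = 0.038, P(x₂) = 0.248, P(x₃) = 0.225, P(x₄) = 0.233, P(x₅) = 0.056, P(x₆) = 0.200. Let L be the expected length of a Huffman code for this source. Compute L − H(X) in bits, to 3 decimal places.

0.039 bits

Entropy H = −Σ p log₂ p ≈ 2.3493 bits.
Huffman merges: 19/500+7/125→47/500; 47/500+1/5→147/500; 9/40+233/1000→229/500; 31/125+147/500→271/500; 229/500+271/500→1. L = 597/250 ≈ 2.3880.
L − H = 2.3880 − 2.3493 = 0.039 bits.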